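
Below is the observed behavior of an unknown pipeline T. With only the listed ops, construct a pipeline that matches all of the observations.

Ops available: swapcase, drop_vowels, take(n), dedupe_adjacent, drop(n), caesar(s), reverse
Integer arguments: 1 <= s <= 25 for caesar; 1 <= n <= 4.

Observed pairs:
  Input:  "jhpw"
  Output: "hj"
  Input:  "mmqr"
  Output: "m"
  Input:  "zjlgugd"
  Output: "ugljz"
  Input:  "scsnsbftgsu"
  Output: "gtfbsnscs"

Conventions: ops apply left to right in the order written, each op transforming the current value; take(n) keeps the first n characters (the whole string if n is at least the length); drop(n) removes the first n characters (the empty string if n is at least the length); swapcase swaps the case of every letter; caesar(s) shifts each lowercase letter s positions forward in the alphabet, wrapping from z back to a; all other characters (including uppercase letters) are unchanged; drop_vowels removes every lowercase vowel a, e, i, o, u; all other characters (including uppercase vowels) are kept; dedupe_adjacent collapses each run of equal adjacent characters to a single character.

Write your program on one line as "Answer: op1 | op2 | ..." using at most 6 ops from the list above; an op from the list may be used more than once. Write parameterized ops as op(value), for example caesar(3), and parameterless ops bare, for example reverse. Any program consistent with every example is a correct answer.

reverse | swapcase | drop(2) | dedupe_adjacent | swapcase

Check, running the answer program on each example:
  "jhpw" -> "wphj" -> "WPHJ" -> "HJ" -> "HJ" -> "hj"
  "mmqr" -> "rqmm" -> "RQMM" -> "MM" -> "M" -> "m"
  "zjlgugd" -> "dgugljz" -> "DGUGLJZ" -> "UGLJZ" -> "UGLJZ" -> "ugljz"
  "scsnsbftgsu" -> "usgtfbsnscs" -> "USGTFBSNSCS" -> "GTFBSNSCS" -> "GTFBSNSCS" -> "gtfbsnscs"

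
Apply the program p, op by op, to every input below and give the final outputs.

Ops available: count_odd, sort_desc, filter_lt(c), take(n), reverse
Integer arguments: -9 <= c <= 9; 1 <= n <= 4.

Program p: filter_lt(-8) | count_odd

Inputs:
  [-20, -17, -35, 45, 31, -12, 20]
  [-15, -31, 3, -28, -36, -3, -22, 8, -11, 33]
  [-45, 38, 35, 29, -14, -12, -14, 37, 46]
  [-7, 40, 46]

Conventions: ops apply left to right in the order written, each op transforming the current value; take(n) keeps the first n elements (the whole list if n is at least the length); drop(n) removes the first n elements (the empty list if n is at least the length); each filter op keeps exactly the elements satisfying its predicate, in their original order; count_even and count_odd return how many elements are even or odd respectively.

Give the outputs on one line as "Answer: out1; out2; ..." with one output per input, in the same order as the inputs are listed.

Execution, op by op:
  [-20, -17, -35, 45, 31, -12, 20] -> [-20, -17, -35, -12] -> 2
  [-15, -31, 3, -28, -36, -3, -22, 8, -11, 33] -> [-15, -31, -28, -36, -22, -11] -> 3
  [-45, 38, 35, 29, -14, -12, -14, 37, 46] -> [-45, -14, -12, -14] -> 1
  [-7, 40, 46] -> [] -> 0

2; 3; 1; 0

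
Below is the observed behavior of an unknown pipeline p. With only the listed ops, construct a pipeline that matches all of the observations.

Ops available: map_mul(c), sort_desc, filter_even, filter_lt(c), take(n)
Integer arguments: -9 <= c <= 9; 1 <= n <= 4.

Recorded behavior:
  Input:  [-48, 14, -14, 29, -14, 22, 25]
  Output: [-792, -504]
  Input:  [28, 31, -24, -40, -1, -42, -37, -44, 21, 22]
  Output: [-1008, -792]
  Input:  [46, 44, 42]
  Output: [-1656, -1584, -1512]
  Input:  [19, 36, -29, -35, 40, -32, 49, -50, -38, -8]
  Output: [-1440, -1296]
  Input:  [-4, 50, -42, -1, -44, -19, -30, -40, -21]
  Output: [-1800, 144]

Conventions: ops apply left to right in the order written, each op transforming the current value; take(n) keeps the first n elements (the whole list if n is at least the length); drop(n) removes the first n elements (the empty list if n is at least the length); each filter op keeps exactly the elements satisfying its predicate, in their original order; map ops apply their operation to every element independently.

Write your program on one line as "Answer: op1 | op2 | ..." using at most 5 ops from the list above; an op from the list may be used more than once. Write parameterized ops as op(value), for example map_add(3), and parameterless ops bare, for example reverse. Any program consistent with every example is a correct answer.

sort_desc | take(4) | filter_even | map_mul(6) | map_mul(-6)

Check, running the answer program on each example:
  [-48, 14, -14, 29, -14, 22, 25] -> [29, 25, 22, 14, -14, -14, -48] -> [29, 25, 22, 14] -> [22, 14] -> [132, 84] -> [-792, -504]
  [28, 31, -24, -40, -1, -42, -37, -44, 21, 22] -> [31, 28, 22, 21, -1, -24, -37, -40, -42, -44] -> [31, 28, 22, 21] -> [28, 22] -> [168, 132] -> [-1008, -792]
  [46, 44, 42] -> [46, 44, 42] -> [46, 44, 42] -> [46, 44, 42] -> [276, 264, 252] -> [-1656, -1584, -1512]
  [19, 36, -29, -35, 40, -32, 49, -50, -38, -8] -> [49, 40, 36, 19, -8, -29, -32, -35, -38, -50] -> [49, 40, 36, 19] -> [40, 36] -> [240, 216] -> [-1440, -1296]
  [-4, 50, -42, -1, -44, -19, -30, -40, -21] -> [50, -1, -4, -19, -21, -30, -40, -42, -44] -> [50, -1, -4, -19] -> [50, -4] -> [300, -24] -> [-1800, 144]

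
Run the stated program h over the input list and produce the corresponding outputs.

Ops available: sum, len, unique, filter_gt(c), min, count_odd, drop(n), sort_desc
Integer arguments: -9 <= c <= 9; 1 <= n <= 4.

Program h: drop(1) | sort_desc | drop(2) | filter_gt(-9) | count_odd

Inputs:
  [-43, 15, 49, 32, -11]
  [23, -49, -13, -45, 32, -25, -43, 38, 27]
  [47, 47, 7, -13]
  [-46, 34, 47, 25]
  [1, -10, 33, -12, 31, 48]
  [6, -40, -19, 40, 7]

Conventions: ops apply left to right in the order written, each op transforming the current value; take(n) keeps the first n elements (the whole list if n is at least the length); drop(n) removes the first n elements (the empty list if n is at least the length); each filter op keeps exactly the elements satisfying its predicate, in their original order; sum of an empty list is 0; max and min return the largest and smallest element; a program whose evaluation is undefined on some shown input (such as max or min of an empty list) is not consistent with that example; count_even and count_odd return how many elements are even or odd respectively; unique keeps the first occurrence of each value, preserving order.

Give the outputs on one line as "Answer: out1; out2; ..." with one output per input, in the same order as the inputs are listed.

Execution, op by op:
  [-43, 15, 49, 32, -11] -> [15, 49, 32, -11] -> [49, 32, 15, -11] -> [15, -11] -> [15] -> 1
  [23, -49, -13, -45, 32, -25, -43, 38, 27] -> [-49, -13, -45, 32, -25, -43, 38, 27] -> [38, 32, 27, -13, -25, -43, -45, -49] -> [27, -13, -25, -43, -45, -49] -> [27] -> 1
  [47, 47, 7, -13] -> [47, 7, -13] -> [47, 7, -13] -> [-13] -> [] -> 0
  [-46, 34, 47, 25] -> [34, 47, 25] -> [47, 34, 25] -> [25] -> [25] -> 1
  [1, -10, 33, -12, 31, 48] -> [-10, 33, -12, 31, 48] -> [48, 33, 31, -10, -12] -> [31, -10, -12] -> [31] -> 1
  [6, -40, -19, 40, 7] -> [-40, -19, 40, 7] -> [40, 7, -19, -40] -> [-19, -40] -> [] -> 0

1; 1; 0; 1; 1; 0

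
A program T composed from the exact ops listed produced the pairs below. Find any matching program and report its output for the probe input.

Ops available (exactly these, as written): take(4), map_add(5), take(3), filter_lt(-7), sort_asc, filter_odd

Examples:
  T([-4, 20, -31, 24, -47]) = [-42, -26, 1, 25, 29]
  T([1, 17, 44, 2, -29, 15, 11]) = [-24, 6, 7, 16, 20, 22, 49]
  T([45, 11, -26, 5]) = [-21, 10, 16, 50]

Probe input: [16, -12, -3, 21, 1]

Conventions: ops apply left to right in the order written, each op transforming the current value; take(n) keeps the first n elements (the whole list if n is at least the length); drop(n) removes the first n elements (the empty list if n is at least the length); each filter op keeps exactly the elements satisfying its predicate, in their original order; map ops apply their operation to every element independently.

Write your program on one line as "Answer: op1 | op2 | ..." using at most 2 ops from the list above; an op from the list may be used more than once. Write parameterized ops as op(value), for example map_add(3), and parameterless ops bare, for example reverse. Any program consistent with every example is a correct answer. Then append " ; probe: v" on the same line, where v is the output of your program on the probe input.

map_add(5) | sort_asc ; probe: [-7, 2, 6, 21, 26]

Check, running the answer program on each example:
  [-4, 20, -31, 24, -47] -> [1, 25, -26, 29, -42] -> [-42, -26, 1, 25, 29]
  [1, 17, 44, 2, -29, 15, 11] -> [6, 22, 49, 7, -24, 20, 16] -> [-24, 6, 7, 16, 20, 22, 49]
  [45, 11, -26, 5] -> [50, 16, -21, 10] -> [-21, 10, 16, 50]
  probe: [16, -12, -3, 21, 1] -> [21, -7, 2, 26, 6] -> [-7, 2, 6, 21, 26]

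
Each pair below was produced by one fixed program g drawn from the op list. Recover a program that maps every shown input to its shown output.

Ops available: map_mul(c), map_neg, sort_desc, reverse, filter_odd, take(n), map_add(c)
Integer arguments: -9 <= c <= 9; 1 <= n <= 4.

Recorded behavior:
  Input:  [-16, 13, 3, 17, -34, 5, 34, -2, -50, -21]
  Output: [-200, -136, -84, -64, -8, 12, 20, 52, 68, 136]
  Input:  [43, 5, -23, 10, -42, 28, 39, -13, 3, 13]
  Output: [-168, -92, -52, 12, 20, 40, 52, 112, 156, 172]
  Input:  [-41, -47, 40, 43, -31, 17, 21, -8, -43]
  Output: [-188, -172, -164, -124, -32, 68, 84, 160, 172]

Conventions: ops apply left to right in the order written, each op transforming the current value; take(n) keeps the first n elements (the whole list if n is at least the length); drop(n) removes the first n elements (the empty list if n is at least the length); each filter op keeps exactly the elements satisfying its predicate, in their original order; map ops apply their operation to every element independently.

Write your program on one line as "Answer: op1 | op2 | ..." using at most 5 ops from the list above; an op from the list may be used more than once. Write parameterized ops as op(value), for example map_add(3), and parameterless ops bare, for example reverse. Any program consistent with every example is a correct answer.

map_neg | map_mul(4) | sort_desc | map_neg

Check, running the answer program on each example:
  [-16, 13, 3, 17, -34, 5, 34, -2, -50, -21] -> [16, -13, -3, -17, 34, -5, -34, 2, 50, 21] -> [64, -52, -12, -68, 136, -20, -136, 8, 200, 84] -> [200, 136, 84, 64, 8, -12, -20, -52, -68, -136] -> [-200, -136, -84, -64, -8, 12, 20, 52, 68, 136]
  [43, 5, -23, 10, -42, 28, 39, -13, 3, 13] -> [-43, -5, 23, -10, 42, -28, -39, 13, -3, -13] -> [-172, -20, 92, -40, 168, -112, -156, 52, -12, -52] -> [168, 92, 52, -12, -20, -40, -52, -112, -156, -172] -> [-168, -92, -52, 12, 20, 40, 52, 112, 156, 172]
  [-41, -47, 40, 43, -31, 17, 21, -8, -43] -> [41, 47, -40, -43, 31, -17, -21, 8, 43] -> [164, 188, -160, -172, 124, -68, -84, 32, 172] -> [188, 172, 164, 124, 32, -68, -84, -160, -172] -> [-188, -172, -164, -124, -32, 68, 84, 160, 172]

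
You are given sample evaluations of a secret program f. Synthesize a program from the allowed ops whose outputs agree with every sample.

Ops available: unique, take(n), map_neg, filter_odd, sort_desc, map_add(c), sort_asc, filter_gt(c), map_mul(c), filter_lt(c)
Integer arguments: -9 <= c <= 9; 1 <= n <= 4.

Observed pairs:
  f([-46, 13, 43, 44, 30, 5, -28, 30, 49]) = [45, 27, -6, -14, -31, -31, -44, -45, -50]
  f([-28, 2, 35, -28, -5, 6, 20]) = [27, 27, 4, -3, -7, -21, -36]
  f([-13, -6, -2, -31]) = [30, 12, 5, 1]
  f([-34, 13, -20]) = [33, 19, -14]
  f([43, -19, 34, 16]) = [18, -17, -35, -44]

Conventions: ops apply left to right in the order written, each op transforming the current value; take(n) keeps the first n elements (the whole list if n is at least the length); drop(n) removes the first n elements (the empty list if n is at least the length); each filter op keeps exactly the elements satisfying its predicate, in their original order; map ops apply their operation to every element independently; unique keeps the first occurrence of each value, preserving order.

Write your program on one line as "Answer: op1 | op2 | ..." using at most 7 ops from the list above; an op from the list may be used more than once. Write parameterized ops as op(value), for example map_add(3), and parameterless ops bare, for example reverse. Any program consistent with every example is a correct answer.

map_add(6) | map_add(8) | map_neg | map_add(9) | map_add(4) | sort_desc

Check, running the answer program on each example:
  [-46, 13, 43, 44, 30, 5, -28, 30, 49] -> [-40, 19, 49, 50, 36, 11, -22, 36, 55] -> [-32, 27, 57, 58, 44, 19, -14, 44, 63] -> [32, -27, -57, -58, -44, -19, 14, -44, -63] -> [41, -18, -48, -49, -35, -10, 23, -35, -54] -> [45, -14, -44, -45, -31, -6, 27, -31, -50] -> [45, 27, -6, -14, -31, -31, -44, -45, -50]
  [-28, 2, 35, -28, -5, 6, 20] -> [-22, 8, 41, -22, 1, 12, 26] -> [-14, 16, 49, -14, 9, 20, 34] -> [14, -16, -49, 14, -9, -20, -34] -> [23, -7, -40, 23, 0, -11, -25] -> [27, -3, -36, 27, 4, -7, -21] -> [27, 27, 4, -3, -7, -21, -36]
  [-13, -6, -2, -31] -> [-7, 0, 4, -25] -> [1, 8, 12, -17] -> [-1, -8, -12, 17] -> [8, 1, -3, 26] -> [12, 5, 1, 30] -> [30, 12, 5, 1]
  [-34, 13, -20] -> [-28, 19, -14] -> [-20, 27, -6] -> [20, -27, 6] -> [29, -18, 15] -> [33, -14, 19] -> [33, 19, -14]
  [43, -19, 34, 16] -> [49, -13, 40, 22] -> [57, -5, 48, 30] -> [-57, 5, -48, -30] -> [-48, 14, -39, -21] -> [-44, 18, -35, -17] -> [18, -17, -35, -44]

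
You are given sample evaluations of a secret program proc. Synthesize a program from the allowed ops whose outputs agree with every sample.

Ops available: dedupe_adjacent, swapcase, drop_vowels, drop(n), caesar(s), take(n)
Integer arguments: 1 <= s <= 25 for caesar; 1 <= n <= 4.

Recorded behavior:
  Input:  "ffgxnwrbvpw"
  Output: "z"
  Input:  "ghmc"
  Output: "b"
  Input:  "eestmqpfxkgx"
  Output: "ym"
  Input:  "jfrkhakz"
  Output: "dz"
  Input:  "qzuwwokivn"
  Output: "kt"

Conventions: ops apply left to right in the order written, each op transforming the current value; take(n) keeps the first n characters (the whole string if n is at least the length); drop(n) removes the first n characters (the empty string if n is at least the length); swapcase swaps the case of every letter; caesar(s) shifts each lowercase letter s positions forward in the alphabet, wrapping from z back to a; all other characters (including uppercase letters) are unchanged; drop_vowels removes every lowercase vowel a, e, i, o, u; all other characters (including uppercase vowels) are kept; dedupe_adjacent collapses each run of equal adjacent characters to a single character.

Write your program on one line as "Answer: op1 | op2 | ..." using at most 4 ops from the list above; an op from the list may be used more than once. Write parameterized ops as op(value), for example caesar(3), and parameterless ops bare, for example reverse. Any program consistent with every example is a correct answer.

caesar(20) | dedupe_adjacent | take(2) | drop_vowels

Check, running the answer program on each example:
  "ffgxnwrbvpw" -> "zzarhqlvpjq" -> "zarhqlvpjq" -> "za" -> "z"
  "ghmc" -> "abgw" -> "abgw" -> "ab" -> "b"
  "eestmqpfxkgx" -> "yymngkjzrear" -> "ymngkjzrear" -> "ym" -> "ym"
  "jfrkhakz" -> "dzlebuet" -> "dzlebuet" -> "dz" -> "dz"
  "qzuwwokivn" -> "ktoqqiecph" -> "ktoqiecph" -> "kt" -> "kt"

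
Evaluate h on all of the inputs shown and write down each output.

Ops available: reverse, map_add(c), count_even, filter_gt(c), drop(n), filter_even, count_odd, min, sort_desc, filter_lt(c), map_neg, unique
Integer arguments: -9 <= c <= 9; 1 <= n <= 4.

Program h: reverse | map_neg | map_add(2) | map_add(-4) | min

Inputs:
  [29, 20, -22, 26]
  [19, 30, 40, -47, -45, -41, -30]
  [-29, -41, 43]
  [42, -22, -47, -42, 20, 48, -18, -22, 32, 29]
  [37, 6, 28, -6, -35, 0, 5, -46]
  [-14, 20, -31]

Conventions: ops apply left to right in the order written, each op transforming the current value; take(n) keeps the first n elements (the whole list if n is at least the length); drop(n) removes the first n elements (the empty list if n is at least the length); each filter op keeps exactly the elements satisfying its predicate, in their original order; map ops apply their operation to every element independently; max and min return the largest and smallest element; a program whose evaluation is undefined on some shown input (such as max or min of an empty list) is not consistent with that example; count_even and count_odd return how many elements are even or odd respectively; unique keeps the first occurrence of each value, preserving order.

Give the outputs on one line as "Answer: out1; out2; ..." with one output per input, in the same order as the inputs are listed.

-31; -42; -45; -50; -39; -22

Execution, op by op:
  [29, 20, -22, 26] -> [26, -22, 20, 29] -> [-26, 22, -20, -29] -> [-24, 24, -18, -27] -> [-28, 20, -22, -31] -> -31
  [19, 30, 40, -47, -45, -41, -30] -> [-30, -41, -45, -47, 40, 30, 19] -> [30, 41, 45, 47, -40, -30, -19] -> [32, 43, 47, 49, -38, -28, -17] -> [28, 39, 43, 45, -42, -32, -21] -> -42
  [-29, -41, 43] -> [43, -41, -29] -> [-43, 41, 29] -> [-41, 43, 31] -> [-45, 39, 27] -> -45
  [42, -22, -47, -42, 20, 48, -18, -22, 32, 29] -> [29, 32, -22, -18, 48, 20, -42, -47, -22, 42] -> [-29, -32, 22, 18, -48, -20, 42, 47, 22, -42] -> [-27, -30, 24, 20, -46, -18, 44, 49, 24, -40] -> [-31, -34, 20, 16, -50, -22, 40, 45, 20, -44] -> -50
  [37, 6, 28, -6, -35, 0, 5, -46] -> [-46, 5, 0, -35, -6, 28, 6, 37] -> [46, -5, 0, 35, 6, -28, -6, -37] -> [48, -3, 2, 37, 8, -26, -4, -35] -> [44, -7, -2, 33, 4, -30, -8, -39] -> -39
  [-14, 20, -31] -> [-31, 20, -14] -> [31, -20, 14] -> [33, -18, 16] -> [29, -22, 12] -> -22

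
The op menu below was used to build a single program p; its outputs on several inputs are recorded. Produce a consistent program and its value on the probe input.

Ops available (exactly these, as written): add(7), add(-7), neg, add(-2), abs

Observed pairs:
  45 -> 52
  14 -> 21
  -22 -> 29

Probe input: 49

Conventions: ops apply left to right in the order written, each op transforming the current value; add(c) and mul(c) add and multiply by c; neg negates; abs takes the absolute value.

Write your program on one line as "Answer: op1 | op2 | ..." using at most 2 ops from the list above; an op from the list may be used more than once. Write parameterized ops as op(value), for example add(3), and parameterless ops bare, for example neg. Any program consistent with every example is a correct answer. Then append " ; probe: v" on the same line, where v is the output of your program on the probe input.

abs | add(7) ; probe: 56

Check, running the answer program on each example:
  45 -> 45 -> 52
  14 -> 14 -> 21
  -22 -> 22 -> 29
  probe: 49 -> 49 -> 56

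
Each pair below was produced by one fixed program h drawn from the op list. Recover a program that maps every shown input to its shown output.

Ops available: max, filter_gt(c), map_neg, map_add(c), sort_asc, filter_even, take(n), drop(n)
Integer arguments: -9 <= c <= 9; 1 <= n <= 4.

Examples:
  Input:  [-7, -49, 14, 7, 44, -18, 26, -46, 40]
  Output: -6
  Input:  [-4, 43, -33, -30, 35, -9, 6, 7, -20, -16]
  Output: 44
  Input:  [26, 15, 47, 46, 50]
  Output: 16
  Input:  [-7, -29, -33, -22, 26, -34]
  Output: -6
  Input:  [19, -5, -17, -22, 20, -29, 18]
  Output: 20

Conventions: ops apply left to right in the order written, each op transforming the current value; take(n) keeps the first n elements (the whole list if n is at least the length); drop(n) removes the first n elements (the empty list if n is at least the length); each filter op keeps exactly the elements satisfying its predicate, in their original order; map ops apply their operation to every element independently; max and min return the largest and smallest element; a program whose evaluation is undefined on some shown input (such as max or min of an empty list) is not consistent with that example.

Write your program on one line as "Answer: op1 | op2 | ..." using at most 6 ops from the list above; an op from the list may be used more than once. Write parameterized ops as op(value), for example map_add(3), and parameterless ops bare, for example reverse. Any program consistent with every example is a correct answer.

map_add(3) | take(2) | filter_even | map_add(-2) | sort_asc | max

Check, running the answer program on each example:
  [-7, -49, 14, 7, 44, -18, 26, -46, 40] -> [-4, -46, 17, 10, 47, -15, 29, -43, 43] -> [-4, -46] -> [-4, -46] -> [-6, -48] -> [-48, -6] -> -6
  [-4, 43, -33, -30, 35, -9, 6, 7, -20, -16] -> [-1, 46, -30, -27, 38, -6, 9, 10, -17, -13] -> [-1, 46] -> [46] -> [44] -> [44] -> 44
  [26, 15, 47, 46, 50] -> [29, 18, 50, 49, 53] -> [29, 18] -> [18] -> [16] -> [16] -> 16
  [-7, -29, -33, -22, 26, -34] -> [-4, -26, -30, -19, 29, -31] -> [-4, -26] -> [-4, -26] -> [-6, -28] -> [-28, -6] -> -6
  [19, -5, -17, -22, 20, -29, 18] -> [22, -2, -14, -19, 23, -26, 21] -> [22, -2] -> [22, -2] -> [20, -4] -> [-4, 20] -> 20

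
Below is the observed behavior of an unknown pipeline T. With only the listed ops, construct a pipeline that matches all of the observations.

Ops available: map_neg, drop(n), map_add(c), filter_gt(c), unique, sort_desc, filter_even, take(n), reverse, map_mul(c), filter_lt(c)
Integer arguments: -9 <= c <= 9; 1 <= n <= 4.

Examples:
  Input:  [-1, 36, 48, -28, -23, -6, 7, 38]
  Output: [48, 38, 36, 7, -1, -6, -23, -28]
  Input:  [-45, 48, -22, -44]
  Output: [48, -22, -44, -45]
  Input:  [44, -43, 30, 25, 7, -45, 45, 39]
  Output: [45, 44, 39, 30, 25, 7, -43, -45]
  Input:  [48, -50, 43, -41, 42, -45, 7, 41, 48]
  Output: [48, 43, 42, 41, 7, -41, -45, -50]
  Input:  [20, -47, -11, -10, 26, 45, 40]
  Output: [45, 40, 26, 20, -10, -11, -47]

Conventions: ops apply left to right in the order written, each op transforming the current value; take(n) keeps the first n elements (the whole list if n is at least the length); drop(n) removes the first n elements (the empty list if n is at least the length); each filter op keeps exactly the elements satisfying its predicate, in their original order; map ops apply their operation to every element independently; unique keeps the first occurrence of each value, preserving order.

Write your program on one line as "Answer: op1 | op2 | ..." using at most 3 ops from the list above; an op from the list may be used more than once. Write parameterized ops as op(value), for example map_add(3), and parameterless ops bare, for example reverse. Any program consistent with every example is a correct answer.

sort_desc | unique

Check, running the answer program on each example:
  [-1, 36, 48, -28, -23, -6, 7, 38] -> [48, 38, 36, 7, -1, -6, -23, -28] -> [48, 38, 36, 7, -1, -6, -23, -28]
  [-45, 48, -22, -44] -> [48, -22, -44, -45] -> [48, -22, -44, -45]
  [44, -43, 30, 25, 7, -45, 45, 39] -> [45, 44, 39, 30, 25, 7, -43, -45] -> [45, 44, 39, 30, 25, 7, -43, -45]
  [48, -50, 43, -41, 42, -45, 7, 41, 48] -> [48, 48, 43, 42, 41, 7, -41, -45, -50] -> [48, 43, 42, 41, 7, -41, -45, -50]
  [20, -47, -11, -10, 26, 45, 40] -> [45, 40, 26, 20, -10, -11, -47] -> [45, 40, 26, 20, -10, -11, -47]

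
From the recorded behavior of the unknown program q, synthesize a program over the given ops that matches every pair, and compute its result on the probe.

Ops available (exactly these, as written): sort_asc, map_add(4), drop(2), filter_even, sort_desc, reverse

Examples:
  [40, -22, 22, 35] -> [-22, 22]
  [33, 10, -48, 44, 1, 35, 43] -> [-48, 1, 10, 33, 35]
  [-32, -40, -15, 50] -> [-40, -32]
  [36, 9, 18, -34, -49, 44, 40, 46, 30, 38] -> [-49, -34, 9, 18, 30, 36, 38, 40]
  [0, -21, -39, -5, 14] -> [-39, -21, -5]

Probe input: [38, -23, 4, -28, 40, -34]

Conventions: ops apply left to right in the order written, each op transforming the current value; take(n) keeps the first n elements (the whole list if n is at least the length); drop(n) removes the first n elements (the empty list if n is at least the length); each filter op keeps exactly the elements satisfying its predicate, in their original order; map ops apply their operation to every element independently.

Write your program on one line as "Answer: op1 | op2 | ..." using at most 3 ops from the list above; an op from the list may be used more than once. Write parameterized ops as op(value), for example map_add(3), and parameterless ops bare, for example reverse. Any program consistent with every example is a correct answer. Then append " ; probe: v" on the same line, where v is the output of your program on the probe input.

sort_desc | drop(2) | reverse ; probe: [-34, -28, -23, 4]

Check, running the answer program on each example:
  [40, -22, 22, 35] -> [40, 35, 22, -22] -> [22, -22] -> [-22, 22]
  [33, 10, -48, 44, 1, 35, 43] -> [44, 43, 35, 33, 10, 1, -48] -> [35, 33, 10, 1, -48] -> [-48, 1, 10, 33, 35]
  [-32, -40, -15, 50] -> [50, -15, -32, -40] -> [-32, -40] -> [-40, -32]
  [36, 9, 18, -34, -49, 44, 40, 46, 30, 38] -> [46, 44, 40, 38, 36, 30, 18, 9, -34, -49] -> [40, 38, 36, 30, 18, 9, -34, -49] -> [-49, -34, 9, 18, 30, 36, 38, 40]
  [0, -21, -39, -5, 14] -> [14, 0, -5, -21, -39] -> [-5, -21, -39] -> [-39, -21, -5]
  probe: [38, -23, 4, -28, 40, -34] -> [40, 38, 4, -23, -28, -34] -> [4, -23, -28, -34] -> [-34, -28, -23, 4]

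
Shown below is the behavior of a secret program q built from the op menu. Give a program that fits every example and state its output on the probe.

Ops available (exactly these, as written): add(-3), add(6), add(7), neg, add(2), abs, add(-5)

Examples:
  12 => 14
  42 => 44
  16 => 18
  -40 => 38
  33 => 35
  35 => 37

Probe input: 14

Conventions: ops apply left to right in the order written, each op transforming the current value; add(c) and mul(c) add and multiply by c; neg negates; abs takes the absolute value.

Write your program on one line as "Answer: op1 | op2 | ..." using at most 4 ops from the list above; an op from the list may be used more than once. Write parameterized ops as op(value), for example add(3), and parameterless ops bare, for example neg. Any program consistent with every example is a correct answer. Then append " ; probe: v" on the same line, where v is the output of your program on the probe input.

add(2) | neg | abs ; probe: 16

Check, running the answer program on each example:
  12 -> 14 -> -14 -> 14
  42 -> 44 -> -44 -> 44
  16 -> 18 -> -18 -> 18
  -40 -> -38 -> 38 -> 38
  33 -> 35 -> -35 -> 35
  35 -> 37 -> -37 -> 37
  probe: 14 -> 16 -> -16 -> 16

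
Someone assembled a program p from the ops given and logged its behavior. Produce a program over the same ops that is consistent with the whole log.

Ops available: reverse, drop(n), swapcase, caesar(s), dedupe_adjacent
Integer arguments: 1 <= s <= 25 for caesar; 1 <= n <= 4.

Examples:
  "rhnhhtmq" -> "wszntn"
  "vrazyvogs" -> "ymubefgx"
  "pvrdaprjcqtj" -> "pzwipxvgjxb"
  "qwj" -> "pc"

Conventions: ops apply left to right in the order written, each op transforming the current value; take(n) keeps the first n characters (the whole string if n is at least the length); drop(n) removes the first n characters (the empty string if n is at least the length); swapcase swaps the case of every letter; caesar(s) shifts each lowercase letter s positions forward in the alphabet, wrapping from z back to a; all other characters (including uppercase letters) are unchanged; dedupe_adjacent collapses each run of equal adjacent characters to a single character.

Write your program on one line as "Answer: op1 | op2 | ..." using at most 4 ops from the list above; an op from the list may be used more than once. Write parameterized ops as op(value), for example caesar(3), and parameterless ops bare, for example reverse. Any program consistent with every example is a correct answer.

drop(1) | reverse | dedupe_adjacent | caesar(6)

Check, running the answer program on each example:
  "rhnhhtmq" -> "hnhhtmq" -> "qmthhnh" -> "qmthnh" -> "wszntn"
  "vrazyvogs" -> "razyvogs" -> "sgovyzar" -> "sgovyzar" -> "ymubefgx"
  "pvrdaprjcqtj" -> "vrdaprjcqtj" -> "jtqcjrpadrv" -> "jtqcjrpadrv" -> "pzwipxvgjxb"
  "qwj" -> "wj" -> "jw" -> "jw" -> "pc"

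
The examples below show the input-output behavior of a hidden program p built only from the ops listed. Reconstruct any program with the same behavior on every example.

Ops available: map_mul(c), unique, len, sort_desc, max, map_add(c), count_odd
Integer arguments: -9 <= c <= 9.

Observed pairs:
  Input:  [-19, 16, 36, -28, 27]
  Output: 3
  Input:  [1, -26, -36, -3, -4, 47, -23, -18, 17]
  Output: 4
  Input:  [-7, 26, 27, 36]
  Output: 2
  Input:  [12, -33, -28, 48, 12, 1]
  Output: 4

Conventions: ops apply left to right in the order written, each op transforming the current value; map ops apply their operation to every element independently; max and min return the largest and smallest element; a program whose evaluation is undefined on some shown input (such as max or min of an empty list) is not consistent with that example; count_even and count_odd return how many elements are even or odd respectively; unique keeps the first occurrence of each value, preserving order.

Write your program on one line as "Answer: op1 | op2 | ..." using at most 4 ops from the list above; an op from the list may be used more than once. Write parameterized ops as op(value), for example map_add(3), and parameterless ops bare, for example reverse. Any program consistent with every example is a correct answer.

map_add(-1) | sort_desc | count_odd

Check, running the answer program on each example:
  [-19, 16, 36, -28, 27] -> [-20, 15, 35, -29, 26] -> [35, 26, 15, -20, -29] -> 3
  [1, -26, -36, -3, -4, 47, -23, -18, 17] -> [0, -27, -37, -4, -5, 46, -24, -19, 16] -> [46, 16, 0, -4, -5, -19, -24, -27, -37] -> 4
  [-7, 26, 27, 36] -> [-8, 25, 26, 35] -> [35, 26, 25, -8] -> 2
  [12, -33, -28, 48, 12, 1] -> [11, -34, -29, 47, 11, 0] -> [47, 11, 11, 0, -29, -34] -> 4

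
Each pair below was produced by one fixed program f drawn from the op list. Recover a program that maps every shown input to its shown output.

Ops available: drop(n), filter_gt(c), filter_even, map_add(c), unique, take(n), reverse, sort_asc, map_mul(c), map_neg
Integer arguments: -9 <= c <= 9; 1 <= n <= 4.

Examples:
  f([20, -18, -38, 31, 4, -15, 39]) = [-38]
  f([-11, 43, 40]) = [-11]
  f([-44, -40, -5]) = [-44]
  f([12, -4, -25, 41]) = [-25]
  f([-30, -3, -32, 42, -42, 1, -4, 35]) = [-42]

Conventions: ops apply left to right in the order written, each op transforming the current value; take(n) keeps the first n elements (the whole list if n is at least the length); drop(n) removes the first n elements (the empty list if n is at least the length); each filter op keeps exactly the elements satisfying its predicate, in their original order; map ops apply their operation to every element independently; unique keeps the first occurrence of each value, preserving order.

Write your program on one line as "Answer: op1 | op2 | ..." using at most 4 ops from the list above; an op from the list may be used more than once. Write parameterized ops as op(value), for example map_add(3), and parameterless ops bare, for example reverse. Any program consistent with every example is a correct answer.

sort_asc | take(4) | take(1)

Check, running the answer program on each example:
  [20, -18, -38, 31, 4, -15, 39] -> [-38, -18, -15, 4, 20, 31, 39] -> [-38, -18, -15, 4] -> [-38]
  [-11, 43, 40] -> [-11, 40, 43] -> [-11, 40, 43] -> [-11]
  [-44, -40, -5] -> [-44, -40, -5] -> [-44, -40, -5] -> [-44]
  [12, -4, -25, 41] -> [-25, -4, 12, 41] -> [-25, -4, 12, 41] -> [-25]
  [-30, -3, -32, 42, -42, 1, -4, 35] -> [-42, -32, -30, -4, -3, 1, 35, 42] -> [-42, -32, -30, -4] -> [-42]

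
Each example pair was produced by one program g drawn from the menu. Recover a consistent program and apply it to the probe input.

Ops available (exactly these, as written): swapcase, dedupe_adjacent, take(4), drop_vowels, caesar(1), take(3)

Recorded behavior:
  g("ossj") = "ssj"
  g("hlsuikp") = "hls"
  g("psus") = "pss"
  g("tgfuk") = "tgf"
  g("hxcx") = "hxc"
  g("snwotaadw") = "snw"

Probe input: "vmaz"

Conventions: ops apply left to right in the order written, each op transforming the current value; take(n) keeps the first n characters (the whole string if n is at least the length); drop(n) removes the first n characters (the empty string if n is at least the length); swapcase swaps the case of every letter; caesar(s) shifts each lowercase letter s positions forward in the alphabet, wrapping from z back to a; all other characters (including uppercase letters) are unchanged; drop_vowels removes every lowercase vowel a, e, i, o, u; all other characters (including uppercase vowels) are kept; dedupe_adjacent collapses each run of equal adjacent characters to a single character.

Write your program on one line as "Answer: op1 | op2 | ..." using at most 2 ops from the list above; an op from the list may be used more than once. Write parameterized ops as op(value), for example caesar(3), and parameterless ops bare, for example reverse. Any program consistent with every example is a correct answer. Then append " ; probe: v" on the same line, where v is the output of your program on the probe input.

drop_vowels | take(3) ; probe: "vmz"

Check, running the answer program on each example:
  "ossj" -> "ssj" -> "ssj"
  "hlsuikp" -> "hlskp" -> "hls"
  "psus" -> "pss" -> "pss"
  "tgfuk" -> "tgfk" -> "tgf"
  "hxcx" -> "hxcx" -> "hxc"
  "snwotaadw" -> "snwtdw" -> "snw"
  probe: "vmaz" -> "vmz" -> "vmz"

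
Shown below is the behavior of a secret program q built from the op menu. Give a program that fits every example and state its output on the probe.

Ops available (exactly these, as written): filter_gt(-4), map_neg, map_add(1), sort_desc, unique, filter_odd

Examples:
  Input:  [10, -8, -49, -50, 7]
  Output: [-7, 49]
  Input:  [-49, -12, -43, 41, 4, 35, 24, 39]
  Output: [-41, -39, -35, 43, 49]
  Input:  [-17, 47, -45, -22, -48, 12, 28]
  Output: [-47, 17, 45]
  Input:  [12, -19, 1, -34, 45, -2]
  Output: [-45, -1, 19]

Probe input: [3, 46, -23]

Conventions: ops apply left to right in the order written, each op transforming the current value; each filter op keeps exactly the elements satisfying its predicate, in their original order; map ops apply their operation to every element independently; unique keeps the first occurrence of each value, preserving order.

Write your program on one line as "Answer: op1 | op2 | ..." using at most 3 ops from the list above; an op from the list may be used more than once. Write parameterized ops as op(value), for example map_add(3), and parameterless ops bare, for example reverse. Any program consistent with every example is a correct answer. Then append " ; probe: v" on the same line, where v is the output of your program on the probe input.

sort_desc | filter_odd | map_neg ; probe: [-3, 23]

Check, running the answer program on each example:
  [10, -8, -49, -50, 7] -> [10, 7, -8, -49, -50] -> [7, -49] -> [-7, 49]
  [-49, -12, -43, 41, 4, 35, 24, 39] -> [41, 39, 35, 24, 4, -12, -43, -49] -> [41, 39, 35, -43, -49] -> [-41, -39, -35, 43, 49]
  [-17, 47, -45, -22, -48, 12, 28] -> [47, 28, 12, -17, -22, -45, -48] -> [47, -17, -45] -> [-47, 17, 45]
  [12, -19, 1, -34, 45, -2] -> [45, 12, 1, -2, -19, -34] -> [45, 1, -19] -> [-45, -1, 19]
  probe: [3, 46, -23] -> [46, 3, -23] -> [3, -23] -> [-3, 23]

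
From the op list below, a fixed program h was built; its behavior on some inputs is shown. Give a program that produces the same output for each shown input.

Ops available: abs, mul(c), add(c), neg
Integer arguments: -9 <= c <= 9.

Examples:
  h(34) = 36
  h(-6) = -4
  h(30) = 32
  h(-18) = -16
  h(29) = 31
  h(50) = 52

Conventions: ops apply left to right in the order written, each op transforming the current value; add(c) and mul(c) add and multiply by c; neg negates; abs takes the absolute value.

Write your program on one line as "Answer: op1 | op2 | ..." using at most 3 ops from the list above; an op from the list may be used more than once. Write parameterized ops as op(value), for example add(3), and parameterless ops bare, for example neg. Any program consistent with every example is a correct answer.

add(7) | add(-5)

Check, running the answer program on each example:
  34 -> 41 -> 36
  -6 -> 1 -> -4
  30 -> 37 -> 32
  -18 -> -11 -> -16
  29 -> 36 -> 31
  50 -> 57 -> 52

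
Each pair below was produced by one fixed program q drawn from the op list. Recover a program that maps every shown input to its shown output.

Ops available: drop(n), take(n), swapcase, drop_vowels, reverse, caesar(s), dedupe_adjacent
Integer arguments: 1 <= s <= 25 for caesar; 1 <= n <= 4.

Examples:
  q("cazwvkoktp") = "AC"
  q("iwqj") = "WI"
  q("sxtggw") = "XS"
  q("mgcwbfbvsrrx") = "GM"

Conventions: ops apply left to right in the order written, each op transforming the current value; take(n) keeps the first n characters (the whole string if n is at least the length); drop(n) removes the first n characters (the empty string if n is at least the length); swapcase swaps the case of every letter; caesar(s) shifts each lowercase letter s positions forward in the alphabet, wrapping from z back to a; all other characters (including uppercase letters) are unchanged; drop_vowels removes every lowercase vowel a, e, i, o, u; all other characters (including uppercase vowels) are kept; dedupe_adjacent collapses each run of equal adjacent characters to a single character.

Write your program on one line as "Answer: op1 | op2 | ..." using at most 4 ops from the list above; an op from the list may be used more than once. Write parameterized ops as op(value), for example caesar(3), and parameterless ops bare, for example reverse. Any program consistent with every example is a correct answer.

dedupe_adjacent | take(2) | swapcase | reverse

Check, running the answer program on each example:
  "cazwvkoktp" -> "cazwvkoktp" -> "ca" -> "CA" -> "AC"
  "iwqj" -> "iwqj" -> "iw" -> "IW" -> "WI"
  "sxtggw" -> "sxtgw" -> "sx" -> "SX" -> "XS"
  "mgcwbfbvsrrx" -> "mgcwbfbvsrx" -> "mg" -> "MG" -> "GM"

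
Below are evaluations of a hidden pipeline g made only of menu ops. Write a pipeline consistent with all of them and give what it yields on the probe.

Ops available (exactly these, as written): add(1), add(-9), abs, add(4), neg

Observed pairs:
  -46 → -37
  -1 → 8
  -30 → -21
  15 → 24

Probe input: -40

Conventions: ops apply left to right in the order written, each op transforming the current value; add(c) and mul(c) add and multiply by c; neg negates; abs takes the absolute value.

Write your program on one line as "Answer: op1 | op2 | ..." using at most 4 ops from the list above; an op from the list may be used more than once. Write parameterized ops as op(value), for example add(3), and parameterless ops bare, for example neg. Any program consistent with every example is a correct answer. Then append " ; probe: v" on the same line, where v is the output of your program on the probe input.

neg | add(-9) | neg ; probe: -31

Check, running the answer program on each example:
  -46 -> 46 -> 37 -> -37
  -1 -> 1 -> -8 -> 8
  -30 -> 30 -> 21 -> -21
  15 -> -15 -> -24 -> 24
  probe: -40 -> 40 -> 31 -> -31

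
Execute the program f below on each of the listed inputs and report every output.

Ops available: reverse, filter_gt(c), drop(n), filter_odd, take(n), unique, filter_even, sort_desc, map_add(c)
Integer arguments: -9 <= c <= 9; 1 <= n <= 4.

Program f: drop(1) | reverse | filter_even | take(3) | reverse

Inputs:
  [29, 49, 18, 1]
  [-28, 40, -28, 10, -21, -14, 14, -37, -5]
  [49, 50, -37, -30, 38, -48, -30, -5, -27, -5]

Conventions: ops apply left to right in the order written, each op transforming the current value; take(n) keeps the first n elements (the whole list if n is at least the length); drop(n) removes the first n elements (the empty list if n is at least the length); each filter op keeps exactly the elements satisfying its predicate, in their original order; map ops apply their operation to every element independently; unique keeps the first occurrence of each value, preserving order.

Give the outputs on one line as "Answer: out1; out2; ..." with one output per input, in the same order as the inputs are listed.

[18]; [10, -14, 14]; [38, -48, -30]

Execution, op by op:
  [29, 49, 18, 1] -> [49, 18, 1] -> [1, 18, 49] -> [18] -> [18] -> [18]
  [-28, 40, -28, 10, -21, -14, 14, -37, -5] -> [40, -28, 10, -21, -14, 14, -37, -5] -> [-5, -37, 14, -14, -21, 10, -28, 40] -> [14, -14, 10, -28, 40] -> [14, -14, 10] -> [10, -14, 14]
  [49, 50, -37, -30, 38, -48, -30, -5, -27, -5] -> [50, -37, -30, 38, -48, -30, -5, -27, -5] -> [-5, -27, -5, -30, -48, 38, -30, -37, 50] -> [-30, -48, 38, -30, 50] -> [-30, -48, 38] -> [38, -48, -30]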